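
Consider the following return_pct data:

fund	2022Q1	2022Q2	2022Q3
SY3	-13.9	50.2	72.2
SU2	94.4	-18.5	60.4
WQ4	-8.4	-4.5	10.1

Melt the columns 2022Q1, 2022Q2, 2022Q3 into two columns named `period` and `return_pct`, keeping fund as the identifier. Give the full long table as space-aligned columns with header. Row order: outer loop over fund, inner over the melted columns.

fund  period  return_pct
SY3   2022Q1  -13.9     
SY3   2022Q2  50.2      
SY3   2022Q3  72.2      
SU2   2022Q1  94.4      
SU2   2022Q2  -18.5     
SU2   2022Q3  60.4      
WQ4   2022Q1  -8.4      
WQ4   2022Q2  -4.5      
WQ4   2022Q3  10.1      

Each (fund, column) pair becomes one row: 3 × 3 = 9 rows.
For example, (SY3, 2022Q1) → return_pct=-13.9.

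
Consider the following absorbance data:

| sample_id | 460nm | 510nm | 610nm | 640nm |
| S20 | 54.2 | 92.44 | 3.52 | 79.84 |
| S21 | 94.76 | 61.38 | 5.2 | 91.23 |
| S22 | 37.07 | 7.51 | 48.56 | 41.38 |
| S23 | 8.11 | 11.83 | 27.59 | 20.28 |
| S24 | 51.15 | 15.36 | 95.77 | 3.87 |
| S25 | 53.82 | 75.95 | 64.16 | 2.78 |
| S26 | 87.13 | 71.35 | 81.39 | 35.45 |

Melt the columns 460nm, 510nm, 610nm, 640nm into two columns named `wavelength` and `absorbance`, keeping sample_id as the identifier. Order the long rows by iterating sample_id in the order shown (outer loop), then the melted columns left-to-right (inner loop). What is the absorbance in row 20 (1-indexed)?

3.87

28 rows total (7 × 4). Row 20: index ⌊(20-1)/4⌋ = 4 into sample_id → S24; (20-1) mod 4 = 3 into the melted columns → 640nm.
So row 20 is (S24, 640nm, 3.87); absorbance = 3.87.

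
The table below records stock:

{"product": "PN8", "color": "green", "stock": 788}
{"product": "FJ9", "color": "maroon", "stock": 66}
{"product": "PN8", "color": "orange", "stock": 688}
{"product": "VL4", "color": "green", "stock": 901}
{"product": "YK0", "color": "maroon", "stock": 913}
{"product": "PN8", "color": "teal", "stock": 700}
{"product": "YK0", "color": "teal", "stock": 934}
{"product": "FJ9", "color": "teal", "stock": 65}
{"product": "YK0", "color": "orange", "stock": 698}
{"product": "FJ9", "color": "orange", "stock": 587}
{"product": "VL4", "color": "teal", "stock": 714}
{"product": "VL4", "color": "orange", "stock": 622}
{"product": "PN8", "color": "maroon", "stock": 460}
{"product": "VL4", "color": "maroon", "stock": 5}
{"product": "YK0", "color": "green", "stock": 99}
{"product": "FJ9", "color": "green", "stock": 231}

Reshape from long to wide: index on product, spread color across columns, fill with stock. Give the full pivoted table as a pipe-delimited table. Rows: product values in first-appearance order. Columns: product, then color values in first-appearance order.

Columns: product plus the 4 distinct color values (green, maroon, orange, teal).
For example, row PN8 column green takes stock=788 from the long row (PN8, green).

| product | green | maroon | orange | teal |
| PN8 | 788 | 460 | 688 | 700 |
| FJ9 | 231 | 66 | 587 | 65 |
| VL4 | 901 | 5 | 622 | 714 |
| YK0 | 99 | 913 | 698 | 934 |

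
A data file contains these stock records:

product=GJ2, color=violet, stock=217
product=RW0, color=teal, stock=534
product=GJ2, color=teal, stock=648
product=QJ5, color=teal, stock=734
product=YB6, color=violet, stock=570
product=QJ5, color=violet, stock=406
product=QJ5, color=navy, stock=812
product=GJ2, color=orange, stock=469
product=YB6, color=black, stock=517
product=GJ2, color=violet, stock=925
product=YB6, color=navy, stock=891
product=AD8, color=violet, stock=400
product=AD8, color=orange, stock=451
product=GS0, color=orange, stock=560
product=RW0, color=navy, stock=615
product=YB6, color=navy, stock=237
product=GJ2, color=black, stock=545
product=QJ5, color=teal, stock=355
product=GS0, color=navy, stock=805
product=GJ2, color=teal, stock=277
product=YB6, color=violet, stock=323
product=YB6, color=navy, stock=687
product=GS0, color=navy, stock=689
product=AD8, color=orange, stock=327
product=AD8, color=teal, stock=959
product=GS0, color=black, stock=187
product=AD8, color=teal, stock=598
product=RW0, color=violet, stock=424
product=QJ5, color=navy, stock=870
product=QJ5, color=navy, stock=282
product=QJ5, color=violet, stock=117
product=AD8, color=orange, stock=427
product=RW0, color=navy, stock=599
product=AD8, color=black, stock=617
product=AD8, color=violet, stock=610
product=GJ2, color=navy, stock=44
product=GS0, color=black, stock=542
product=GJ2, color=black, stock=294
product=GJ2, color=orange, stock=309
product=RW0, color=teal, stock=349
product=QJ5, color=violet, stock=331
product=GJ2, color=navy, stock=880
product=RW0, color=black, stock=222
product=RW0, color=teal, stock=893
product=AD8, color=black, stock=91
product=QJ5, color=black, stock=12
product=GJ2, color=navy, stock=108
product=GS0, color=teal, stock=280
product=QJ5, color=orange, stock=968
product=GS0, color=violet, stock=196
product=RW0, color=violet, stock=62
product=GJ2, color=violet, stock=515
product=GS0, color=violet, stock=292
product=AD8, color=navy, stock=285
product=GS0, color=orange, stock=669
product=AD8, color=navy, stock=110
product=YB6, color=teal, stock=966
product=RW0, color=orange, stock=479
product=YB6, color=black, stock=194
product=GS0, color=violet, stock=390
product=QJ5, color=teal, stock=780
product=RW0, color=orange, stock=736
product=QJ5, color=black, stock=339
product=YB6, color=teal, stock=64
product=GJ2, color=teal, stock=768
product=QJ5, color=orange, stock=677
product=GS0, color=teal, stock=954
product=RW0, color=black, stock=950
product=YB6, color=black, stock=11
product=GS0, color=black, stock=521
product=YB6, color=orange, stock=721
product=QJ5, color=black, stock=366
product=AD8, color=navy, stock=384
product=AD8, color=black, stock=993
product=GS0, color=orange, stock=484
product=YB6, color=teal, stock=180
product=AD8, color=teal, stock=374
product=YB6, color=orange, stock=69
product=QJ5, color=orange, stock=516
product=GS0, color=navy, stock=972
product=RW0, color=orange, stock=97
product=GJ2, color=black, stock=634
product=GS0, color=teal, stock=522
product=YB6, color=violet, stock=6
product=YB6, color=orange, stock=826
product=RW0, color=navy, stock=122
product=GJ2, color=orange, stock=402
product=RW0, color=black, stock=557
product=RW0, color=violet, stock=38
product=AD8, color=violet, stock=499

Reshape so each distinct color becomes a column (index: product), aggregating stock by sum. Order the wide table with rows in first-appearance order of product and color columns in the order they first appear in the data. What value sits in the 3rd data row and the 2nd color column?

With rows in first-appearance order of product, row 3 is product=QJ5. color columns in first-appearance order: violet, teal, navy, orange, black; column 2 is teal.
Long rows with product=QJ5, color=teal: 734 + 355 + 780 = 1869.

1869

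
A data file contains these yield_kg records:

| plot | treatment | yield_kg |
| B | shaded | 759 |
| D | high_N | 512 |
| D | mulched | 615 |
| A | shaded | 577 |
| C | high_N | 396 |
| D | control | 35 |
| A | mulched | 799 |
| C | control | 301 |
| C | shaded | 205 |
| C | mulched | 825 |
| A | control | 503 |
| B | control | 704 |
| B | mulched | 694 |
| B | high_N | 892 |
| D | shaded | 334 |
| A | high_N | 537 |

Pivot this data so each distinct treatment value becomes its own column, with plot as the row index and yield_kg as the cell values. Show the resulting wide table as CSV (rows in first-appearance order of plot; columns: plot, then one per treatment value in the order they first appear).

plot,shaded,high_N,mulched,control
B,759,892,694,704
D,334,512,615,35
A,577,537,799,503
C,205,396,825,301

Columns: plot plus the 4 distinct treatment values (shaded, high_N, mulched, control).
For example, row B column shaded takes yield_kg=759 from the long row (B, shaded).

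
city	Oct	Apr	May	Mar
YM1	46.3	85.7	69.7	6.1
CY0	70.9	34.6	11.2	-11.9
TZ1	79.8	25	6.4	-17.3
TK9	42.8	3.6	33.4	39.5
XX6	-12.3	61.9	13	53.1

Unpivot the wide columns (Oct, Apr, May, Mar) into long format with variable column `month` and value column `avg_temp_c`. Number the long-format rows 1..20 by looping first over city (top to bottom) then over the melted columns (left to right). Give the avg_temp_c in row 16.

39.5

20 rows total (5 × 4). Row 16: index ⌊(16-1)/4⌋ = 3 into city → TK9; (16-1) mod 4 = 3 into the melted columns → Mar.
So row 16 is (TK9, Mar, 39.5); avg_temp_c = 39.5.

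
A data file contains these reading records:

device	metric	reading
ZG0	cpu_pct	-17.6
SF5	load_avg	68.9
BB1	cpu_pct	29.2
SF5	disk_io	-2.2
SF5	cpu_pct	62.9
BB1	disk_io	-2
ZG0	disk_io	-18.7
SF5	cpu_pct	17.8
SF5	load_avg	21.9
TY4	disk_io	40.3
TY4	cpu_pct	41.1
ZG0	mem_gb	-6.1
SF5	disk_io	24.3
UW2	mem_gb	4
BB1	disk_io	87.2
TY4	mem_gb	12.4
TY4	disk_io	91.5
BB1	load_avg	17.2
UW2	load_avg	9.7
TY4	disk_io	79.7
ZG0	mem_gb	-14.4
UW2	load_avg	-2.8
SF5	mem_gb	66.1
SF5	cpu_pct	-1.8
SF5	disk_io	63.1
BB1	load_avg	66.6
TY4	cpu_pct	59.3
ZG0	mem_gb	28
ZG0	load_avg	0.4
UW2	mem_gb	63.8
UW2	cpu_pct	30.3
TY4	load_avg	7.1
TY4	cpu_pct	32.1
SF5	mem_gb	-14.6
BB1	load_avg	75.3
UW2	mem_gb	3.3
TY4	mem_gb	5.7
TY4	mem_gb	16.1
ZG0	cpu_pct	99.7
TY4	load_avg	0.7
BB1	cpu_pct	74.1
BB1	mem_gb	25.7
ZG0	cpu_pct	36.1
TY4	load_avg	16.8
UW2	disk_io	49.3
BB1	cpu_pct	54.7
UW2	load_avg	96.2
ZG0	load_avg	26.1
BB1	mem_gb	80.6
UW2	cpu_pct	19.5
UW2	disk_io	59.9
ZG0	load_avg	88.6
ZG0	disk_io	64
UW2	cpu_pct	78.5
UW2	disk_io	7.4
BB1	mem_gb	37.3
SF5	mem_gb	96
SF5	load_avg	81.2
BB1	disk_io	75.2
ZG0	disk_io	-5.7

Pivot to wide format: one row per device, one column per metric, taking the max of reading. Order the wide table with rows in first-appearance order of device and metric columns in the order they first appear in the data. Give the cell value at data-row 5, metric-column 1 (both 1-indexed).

With rows in first-appearance order of device, row 5 is device=UW2. metric columns in first-appearance order: cpu_pct, load_avg, disk_io, mem_gb; column 1 is cpu_pct.
Long rows with device=UW2, metric=cpu_pct: max(30.3, 19.5, 78.5) = 78.5.

78.5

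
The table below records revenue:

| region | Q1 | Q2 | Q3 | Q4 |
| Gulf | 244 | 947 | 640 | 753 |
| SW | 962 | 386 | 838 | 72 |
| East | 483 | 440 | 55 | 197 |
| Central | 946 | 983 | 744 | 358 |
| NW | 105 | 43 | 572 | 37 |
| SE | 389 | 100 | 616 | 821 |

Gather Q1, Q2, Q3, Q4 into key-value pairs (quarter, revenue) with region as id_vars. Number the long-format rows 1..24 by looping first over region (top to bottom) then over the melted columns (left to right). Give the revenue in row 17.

105

24 rows total (6 × 4). Row 17: index ⌊(17-1)/4⌋ = 4 into region → NW; (17-1) mod 4 = 0 into the melted columns → Q1.
So row 17 is (NW, Q1, 105); revenue = 105.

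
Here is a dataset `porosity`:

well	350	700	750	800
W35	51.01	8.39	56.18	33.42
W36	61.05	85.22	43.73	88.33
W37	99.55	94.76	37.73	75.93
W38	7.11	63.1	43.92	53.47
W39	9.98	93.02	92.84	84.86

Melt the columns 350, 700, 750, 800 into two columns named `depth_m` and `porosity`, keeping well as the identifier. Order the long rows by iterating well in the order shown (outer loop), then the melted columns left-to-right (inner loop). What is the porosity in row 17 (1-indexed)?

9.98

20 rows total (5 × 4). Row 17: index ⌊(17-1)/4⌋ = 4 into well → W39; (17-1) mod 4 = 0 into the melted columns → 350.
So row 17 is (W39, 350, 9.98); porosity = 9.98.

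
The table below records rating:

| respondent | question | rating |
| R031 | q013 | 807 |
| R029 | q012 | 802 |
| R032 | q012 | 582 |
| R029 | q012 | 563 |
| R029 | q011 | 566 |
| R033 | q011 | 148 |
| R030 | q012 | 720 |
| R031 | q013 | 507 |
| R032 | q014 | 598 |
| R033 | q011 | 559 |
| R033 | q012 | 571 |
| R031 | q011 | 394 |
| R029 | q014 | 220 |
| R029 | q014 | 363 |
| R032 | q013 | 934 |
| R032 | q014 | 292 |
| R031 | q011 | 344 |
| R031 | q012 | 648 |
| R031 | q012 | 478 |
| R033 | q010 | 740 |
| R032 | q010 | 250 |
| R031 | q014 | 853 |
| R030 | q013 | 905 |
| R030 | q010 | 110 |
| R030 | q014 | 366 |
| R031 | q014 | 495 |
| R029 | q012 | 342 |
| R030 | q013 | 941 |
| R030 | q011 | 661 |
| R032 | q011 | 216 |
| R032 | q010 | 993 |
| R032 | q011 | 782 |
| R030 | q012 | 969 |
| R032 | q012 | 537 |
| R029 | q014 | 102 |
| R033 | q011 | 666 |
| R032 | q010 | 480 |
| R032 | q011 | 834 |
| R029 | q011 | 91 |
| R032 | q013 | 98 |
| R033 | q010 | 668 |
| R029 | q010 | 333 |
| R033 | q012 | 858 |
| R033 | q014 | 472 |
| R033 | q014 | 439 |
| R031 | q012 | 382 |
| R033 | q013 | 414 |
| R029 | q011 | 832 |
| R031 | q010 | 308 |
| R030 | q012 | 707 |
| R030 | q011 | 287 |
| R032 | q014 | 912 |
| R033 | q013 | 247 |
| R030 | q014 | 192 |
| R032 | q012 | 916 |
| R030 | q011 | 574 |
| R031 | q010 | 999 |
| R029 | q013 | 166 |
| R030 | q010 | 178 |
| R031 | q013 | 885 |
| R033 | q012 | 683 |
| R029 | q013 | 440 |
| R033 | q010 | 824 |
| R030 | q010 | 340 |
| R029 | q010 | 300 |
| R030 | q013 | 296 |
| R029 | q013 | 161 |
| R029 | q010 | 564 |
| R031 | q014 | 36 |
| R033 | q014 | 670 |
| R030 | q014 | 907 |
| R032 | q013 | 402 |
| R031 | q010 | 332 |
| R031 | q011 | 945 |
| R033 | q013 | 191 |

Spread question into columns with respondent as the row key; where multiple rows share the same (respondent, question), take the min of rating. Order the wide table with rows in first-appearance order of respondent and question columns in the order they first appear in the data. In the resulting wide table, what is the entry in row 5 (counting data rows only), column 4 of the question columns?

With rows in first-appearance order of respondent, row 5 is respondent=R030. question columns in first-appearance order: q013, q012, q011, q014, q010; column 4 is q014.
Long rows with respondent=R030, question=q014: min(366, 192, 907) = 192.

192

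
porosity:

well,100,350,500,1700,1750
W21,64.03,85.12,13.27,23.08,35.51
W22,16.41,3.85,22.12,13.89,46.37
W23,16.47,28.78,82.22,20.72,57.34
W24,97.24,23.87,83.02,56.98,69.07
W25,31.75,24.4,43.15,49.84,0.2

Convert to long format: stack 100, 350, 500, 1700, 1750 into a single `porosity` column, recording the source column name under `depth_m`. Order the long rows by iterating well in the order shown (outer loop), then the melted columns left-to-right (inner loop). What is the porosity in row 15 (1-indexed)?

57.34

25 rows total (5 × 5). Row 15: index ⌊(15-1)/5⌋ = 2 into well → W23; (15-1) mod 5 = 4 into the melted columns → 1750.
So row 15 is (W23, 1750, 57.34); porosity = 57.34.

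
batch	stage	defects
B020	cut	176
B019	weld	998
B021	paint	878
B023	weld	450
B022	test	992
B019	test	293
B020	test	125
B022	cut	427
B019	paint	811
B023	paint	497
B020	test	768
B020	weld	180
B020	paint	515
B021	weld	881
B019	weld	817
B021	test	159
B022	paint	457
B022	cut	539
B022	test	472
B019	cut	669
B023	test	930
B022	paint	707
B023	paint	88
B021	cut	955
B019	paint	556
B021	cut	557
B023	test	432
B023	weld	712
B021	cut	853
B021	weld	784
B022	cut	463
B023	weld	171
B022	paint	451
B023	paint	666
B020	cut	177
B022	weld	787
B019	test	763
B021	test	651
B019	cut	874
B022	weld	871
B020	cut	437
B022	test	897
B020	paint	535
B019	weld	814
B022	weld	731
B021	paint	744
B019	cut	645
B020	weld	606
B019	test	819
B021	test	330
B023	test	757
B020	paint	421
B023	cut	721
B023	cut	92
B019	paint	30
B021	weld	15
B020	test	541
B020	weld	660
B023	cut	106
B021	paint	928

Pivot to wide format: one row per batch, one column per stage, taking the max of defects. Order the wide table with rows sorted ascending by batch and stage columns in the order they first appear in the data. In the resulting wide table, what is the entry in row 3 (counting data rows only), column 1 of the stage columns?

With rows sorted ascending by batch, row 3 is batch=B021. stage columns in first-appearance order: cut, weld, paint, test; column 1 is cut.
Long rows with batch=B021, stage=cut: max(955, 557, 853) = 955.

955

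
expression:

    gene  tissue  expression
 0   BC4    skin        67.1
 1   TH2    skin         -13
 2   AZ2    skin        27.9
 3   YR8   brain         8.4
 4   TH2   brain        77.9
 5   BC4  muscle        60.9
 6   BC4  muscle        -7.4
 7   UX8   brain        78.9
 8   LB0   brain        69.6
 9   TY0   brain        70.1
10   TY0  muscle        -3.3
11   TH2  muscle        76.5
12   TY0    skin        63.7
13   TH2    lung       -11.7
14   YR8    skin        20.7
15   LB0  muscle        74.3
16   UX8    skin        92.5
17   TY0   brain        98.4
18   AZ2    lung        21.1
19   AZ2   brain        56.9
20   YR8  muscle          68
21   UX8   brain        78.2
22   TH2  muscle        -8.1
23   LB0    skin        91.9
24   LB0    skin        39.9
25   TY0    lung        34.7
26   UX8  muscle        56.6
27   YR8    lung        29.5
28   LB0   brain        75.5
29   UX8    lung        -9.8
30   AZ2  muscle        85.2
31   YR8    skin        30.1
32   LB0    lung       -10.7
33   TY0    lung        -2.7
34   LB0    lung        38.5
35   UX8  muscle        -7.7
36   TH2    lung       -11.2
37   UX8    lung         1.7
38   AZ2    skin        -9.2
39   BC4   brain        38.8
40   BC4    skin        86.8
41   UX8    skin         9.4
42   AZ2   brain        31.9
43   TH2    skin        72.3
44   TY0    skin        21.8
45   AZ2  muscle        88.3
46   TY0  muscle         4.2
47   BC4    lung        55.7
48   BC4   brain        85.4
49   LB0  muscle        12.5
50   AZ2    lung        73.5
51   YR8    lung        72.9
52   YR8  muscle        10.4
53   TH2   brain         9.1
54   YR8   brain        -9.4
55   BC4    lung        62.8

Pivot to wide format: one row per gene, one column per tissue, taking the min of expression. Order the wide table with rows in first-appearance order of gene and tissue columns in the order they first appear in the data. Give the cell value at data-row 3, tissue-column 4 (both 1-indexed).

With rows in first-appearance order of gene, row 3 is gene=AZ2. tissue columns in first-appearance order: skin, brain, muscle, lung; column 4 is lung.
Long rows with gene=AZ2, tissue=lung: min(21.1, 73.5) = 21.1.

21.1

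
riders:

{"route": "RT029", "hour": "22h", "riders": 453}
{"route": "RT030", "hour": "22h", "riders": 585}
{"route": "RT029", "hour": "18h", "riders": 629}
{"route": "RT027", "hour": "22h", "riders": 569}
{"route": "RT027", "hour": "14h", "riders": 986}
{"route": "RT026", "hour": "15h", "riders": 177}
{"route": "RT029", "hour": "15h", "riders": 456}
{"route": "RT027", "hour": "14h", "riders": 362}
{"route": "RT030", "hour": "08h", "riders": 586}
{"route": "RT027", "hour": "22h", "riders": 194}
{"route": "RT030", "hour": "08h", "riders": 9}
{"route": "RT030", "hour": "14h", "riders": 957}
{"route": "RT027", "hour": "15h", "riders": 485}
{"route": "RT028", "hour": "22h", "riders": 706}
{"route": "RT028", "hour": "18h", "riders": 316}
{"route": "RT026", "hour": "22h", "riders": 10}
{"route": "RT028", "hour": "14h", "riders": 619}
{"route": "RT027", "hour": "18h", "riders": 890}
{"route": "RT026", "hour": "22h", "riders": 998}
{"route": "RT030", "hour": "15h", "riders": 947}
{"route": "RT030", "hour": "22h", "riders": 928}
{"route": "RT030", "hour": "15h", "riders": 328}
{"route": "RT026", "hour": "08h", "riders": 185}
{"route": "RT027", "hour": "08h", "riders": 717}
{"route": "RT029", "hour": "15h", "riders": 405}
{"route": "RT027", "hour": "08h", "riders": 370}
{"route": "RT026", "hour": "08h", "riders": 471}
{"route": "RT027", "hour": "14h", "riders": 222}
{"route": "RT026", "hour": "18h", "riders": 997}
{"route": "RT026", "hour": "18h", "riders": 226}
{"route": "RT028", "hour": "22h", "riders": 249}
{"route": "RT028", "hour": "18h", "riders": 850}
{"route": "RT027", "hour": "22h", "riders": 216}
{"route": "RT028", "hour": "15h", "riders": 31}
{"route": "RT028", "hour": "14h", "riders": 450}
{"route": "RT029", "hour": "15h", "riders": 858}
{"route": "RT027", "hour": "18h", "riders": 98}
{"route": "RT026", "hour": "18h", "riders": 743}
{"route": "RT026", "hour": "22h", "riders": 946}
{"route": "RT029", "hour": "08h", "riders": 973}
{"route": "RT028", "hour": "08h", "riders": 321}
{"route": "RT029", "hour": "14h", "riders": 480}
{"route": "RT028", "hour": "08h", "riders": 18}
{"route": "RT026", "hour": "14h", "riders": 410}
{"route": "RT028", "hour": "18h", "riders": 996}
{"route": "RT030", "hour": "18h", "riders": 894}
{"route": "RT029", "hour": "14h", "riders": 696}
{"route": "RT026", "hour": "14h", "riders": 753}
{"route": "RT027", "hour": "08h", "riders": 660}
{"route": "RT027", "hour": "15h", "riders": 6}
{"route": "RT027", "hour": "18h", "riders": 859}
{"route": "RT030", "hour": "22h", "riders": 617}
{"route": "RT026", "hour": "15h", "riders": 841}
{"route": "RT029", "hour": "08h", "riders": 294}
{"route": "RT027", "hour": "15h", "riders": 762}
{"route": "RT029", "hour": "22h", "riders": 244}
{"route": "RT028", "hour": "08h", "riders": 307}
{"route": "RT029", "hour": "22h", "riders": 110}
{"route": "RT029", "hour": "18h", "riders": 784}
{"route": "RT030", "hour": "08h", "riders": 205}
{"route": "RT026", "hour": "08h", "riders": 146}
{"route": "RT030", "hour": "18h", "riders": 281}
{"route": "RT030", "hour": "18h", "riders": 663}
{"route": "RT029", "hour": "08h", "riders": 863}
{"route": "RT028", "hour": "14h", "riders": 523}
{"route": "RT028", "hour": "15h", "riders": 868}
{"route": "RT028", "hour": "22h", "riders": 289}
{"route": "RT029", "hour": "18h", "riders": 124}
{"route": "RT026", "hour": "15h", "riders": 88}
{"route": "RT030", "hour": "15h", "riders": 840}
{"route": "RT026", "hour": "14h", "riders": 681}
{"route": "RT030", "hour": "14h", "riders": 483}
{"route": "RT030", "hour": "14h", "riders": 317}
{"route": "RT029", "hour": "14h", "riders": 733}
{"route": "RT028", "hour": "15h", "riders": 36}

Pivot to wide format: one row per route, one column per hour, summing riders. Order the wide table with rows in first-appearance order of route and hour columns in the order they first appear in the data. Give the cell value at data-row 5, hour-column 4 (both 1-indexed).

With rows in first-appearance order of route, row 5 is route=RT028. hour columns in first-appearance order: 22h, 18h, 14h, 15h, 08h; column 4 is 15h.
Long rows with route=RT028, hour=15h: 31 + 868 + 36 = 935.

935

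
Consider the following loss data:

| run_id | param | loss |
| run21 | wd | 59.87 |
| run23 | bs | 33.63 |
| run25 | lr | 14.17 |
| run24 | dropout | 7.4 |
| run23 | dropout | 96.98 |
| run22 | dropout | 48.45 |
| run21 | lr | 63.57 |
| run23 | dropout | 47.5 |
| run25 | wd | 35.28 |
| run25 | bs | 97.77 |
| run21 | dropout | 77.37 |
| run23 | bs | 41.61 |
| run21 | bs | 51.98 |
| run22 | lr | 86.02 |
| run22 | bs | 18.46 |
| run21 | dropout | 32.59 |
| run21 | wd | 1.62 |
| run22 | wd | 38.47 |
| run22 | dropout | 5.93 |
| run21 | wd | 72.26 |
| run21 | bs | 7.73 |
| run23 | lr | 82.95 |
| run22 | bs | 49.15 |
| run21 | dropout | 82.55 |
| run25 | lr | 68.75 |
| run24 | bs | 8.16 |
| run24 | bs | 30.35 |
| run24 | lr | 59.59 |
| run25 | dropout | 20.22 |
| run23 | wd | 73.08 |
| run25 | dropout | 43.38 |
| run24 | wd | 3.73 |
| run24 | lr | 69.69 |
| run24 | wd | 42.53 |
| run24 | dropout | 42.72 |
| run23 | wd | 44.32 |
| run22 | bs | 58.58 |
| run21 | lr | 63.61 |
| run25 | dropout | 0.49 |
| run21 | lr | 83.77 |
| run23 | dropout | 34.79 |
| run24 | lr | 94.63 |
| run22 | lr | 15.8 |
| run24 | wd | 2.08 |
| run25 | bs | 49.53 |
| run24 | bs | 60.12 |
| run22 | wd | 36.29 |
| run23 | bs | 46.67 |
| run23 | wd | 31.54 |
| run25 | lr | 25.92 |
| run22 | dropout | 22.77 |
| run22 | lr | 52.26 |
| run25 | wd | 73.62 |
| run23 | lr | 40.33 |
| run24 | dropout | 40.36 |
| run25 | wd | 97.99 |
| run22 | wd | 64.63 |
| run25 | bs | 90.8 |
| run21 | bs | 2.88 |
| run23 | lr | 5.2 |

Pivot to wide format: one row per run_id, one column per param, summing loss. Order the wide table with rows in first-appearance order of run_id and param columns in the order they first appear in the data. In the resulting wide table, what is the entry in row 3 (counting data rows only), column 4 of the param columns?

With rows in first-appearance order of run_id, row 3 is run_id=run25. param columns in first-appearance order: wd, bs, lr, dropout; column 4 is dropout.
Long rows with run_id=run25, param=dropout: 20.22 + 43.38 + 0.49 = 64.09.

64.09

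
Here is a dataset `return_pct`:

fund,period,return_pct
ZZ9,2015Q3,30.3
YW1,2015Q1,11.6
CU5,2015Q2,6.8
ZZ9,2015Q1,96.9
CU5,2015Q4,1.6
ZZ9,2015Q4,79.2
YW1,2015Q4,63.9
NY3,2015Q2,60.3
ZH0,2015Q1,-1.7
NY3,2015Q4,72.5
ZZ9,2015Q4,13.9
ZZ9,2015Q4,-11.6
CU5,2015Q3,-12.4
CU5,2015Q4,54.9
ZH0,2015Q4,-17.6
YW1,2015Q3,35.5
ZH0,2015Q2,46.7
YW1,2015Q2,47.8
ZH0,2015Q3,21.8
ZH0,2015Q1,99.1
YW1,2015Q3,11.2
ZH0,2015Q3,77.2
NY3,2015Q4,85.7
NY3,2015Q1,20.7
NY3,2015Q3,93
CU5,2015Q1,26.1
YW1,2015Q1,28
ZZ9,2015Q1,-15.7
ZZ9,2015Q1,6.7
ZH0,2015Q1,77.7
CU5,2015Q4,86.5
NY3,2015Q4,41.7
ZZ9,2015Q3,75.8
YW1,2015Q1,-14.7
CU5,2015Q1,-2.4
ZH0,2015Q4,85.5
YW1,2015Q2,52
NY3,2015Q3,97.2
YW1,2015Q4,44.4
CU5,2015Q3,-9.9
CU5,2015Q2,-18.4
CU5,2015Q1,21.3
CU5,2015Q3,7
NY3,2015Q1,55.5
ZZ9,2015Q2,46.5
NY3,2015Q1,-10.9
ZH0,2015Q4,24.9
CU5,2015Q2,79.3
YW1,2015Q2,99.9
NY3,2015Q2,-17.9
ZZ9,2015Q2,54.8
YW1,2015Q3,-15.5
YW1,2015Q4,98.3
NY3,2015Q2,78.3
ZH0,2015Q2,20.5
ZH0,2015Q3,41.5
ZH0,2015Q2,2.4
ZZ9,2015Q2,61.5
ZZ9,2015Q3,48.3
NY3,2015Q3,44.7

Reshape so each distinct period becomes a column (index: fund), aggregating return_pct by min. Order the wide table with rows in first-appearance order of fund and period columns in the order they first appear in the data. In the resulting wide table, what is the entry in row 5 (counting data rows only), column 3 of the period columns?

With rows in first-appearance order of fund, row 5 is fund=ZH0. period columns in first-appearance order: 2015Q3, 2015Q1, 2015Q2, 2015Q4; column 3 is 2015Q2.
Long rows with fund=ZH0, period=2015Q2: min(46.7, 20.5, 2.4) = 2.4.

2.4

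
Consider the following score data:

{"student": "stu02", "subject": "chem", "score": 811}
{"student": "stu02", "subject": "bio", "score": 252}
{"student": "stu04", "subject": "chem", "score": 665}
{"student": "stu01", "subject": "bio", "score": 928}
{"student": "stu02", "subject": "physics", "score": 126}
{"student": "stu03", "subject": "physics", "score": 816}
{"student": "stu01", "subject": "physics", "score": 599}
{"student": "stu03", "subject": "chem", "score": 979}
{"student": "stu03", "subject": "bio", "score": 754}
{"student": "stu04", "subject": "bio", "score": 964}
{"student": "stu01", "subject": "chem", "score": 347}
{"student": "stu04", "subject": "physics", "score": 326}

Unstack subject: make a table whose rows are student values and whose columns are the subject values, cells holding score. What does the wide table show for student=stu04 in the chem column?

Wide layout: rows indexed by student, columns are the 3 distinct subject values (chem, bio, physics).
Cell (student=stu04, subject=chem) draws from the long row where student=stu04 and subject=chem, which has score=665.

665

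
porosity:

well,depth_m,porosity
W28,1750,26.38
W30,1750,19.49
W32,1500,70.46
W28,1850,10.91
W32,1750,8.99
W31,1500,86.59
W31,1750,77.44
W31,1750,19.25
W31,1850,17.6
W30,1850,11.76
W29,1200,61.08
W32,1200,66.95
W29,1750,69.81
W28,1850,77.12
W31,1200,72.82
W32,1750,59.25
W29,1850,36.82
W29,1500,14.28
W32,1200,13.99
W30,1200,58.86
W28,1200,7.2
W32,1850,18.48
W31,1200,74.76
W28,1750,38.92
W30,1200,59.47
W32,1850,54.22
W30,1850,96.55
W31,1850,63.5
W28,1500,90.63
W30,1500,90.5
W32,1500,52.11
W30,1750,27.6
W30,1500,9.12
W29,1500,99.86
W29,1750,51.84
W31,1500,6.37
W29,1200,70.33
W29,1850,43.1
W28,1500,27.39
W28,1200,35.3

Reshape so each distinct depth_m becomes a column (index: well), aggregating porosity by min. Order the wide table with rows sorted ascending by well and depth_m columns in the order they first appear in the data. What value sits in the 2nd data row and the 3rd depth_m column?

With rows sorted ascending by well, row 2 is well=W29. depth_m columns in first-appearance order: 1750, 1500, 1850, 1200; column 3 is 1850.
Long rows with well=W29, depth_m=1850: min(36.82, 43.1) = 36.82.

36.82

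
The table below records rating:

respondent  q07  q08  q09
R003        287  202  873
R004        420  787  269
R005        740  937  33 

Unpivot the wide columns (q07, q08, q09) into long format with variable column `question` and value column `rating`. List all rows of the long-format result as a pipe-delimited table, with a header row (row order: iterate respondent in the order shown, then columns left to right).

Each (respondent, column) pair becomes one row: 3 × 3 = 9 rows.
For example, (R003, q07) → rating=287.

| respondent | question | rating |
| R003 | q07 | 287 |
| R003 | q08 | 202 |
| R003 | q09 | 873 |
| R004 | q07 | 420 |
| R004 | q08 | 787 |
| R004 | q09 | 269 |
| R005 | q07 | 740 |
| R005 | q08 | 937 |
| R005 | q09 | 33 |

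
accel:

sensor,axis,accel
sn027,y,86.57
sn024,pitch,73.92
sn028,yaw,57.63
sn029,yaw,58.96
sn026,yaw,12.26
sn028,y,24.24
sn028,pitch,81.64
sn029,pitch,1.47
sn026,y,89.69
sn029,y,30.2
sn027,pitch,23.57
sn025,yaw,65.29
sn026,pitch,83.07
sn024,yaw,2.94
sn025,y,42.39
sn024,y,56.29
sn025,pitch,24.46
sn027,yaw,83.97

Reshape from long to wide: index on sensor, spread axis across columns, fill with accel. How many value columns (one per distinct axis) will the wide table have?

3 distinct axis values: yaw, pitch, y.

3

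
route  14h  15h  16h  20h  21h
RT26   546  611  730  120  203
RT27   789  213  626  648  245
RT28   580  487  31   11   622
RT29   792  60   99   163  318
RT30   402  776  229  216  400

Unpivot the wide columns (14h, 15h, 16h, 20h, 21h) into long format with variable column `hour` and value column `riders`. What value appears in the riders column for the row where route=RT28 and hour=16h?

Unpivoting turns each (route, wide-column) pair into one long row.
The wide cell at row RT28, column 16h holds 31, so the long row (RT28, 16h) has riders=31.

31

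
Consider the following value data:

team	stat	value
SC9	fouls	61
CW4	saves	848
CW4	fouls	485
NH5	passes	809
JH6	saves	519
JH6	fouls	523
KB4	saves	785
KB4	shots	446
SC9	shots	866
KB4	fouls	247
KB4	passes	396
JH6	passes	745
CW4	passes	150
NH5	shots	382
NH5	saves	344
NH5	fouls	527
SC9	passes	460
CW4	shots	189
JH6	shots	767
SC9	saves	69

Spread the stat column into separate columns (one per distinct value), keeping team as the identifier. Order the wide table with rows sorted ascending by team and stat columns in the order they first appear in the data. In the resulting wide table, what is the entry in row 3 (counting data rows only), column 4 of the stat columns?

446

With rows sorted ascending by team, row 3 is team=KB4. stat columns in first-appearance order: fouls, saves, passes, shots; column 4 is shots.
Long rows with team=KB4, stat=shots: value = 446.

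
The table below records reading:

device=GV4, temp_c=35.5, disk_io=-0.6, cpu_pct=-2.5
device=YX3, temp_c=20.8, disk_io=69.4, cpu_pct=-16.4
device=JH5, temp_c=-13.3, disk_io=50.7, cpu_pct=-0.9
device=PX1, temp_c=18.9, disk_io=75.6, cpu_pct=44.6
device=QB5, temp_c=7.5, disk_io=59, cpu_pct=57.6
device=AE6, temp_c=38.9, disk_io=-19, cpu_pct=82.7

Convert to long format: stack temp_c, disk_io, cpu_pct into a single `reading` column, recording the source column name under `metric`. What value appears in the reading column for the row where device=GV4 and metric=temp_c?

35.5

Unpivoting turns each (device, wide-column) pair into one long row.
The wide cell at row GV4, column temp_c holds 35.5, so the long row (GV4, temp_c) has reading=35.5.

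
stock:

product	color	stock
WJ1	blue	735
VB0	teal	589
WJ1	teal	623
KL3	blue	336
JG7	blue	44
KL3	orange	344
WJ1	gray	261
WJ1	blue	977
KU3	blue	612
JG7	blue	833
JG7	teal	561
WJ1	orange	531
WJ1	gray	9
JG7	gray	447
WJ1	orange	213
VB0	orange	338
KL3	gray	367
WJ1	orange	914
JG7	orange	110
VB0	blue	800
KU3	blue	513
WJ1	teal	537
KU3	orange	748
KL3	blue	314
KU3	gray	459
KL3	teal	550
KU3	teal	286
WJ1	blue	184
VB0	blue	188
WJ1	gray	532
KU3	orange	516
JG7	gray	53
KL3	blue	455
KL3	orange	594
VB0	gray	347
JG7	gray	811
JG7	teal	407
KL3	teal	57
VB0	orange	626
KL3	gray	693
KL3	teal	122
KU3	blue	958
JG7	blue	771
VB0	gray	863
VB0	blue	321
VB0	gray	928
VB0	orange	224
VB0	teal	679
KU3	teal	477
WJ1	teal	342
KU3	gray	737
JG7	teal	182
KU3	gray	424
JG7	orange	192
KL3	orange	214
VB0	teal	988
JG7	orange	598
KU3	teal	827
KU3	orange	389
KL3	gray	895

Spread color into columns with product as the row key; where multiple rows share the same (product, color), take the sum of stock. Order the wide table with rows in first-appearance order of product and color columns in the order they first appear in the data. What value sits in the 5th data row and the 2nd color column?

1590

With rows in first-appearance order of product, row 5 is product=KU3. color columns in first-appearance order: blue, teal, orange, gray; column 2 is teal.
Long rows with product=KU3, color=teal: 286 + 477 + 827 = 1590.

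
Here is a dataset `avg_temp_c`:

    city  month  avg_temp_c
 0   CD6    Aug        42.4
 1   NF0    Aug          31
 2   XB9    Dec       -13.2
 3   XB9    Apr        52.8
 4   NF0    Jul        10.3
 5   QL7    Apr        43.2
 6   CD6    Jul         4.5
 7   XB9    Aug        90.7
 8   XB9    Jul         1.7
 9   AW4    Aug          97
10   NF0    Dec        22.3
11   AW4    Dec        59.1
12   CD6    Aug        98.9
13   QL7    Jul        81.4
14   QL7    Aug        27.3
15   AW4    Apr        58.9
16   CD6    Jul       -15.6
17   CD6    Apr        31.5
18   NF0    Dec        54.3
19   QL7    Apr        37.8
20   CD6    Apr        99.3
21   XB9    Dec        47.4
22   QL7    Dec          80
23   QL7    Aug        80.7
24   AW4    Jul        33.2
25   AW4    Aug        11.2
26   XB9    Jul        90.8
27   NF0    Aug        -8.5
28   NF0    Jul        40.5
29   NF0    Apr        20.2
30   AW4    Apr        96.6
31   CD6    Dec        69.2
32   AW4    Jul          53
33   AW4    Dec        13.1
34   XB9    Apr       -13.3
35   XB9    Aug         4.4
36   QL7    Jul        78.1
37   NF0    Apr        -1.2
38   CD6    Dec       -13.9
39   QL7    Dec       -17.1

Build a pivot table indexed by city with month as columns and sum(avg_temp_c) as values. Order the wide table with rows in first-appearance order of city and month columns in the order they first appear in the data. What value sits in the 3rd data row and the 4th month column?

With rows in first-appearance order of city, row 3 is city=XB9. month columns in first-appearance order: Aug, Dec, Apr, Jul; column 4 is Jul.
Long rows with city=XB9, month=Jul: 1.7 + 90.8 = 92.5.

92.5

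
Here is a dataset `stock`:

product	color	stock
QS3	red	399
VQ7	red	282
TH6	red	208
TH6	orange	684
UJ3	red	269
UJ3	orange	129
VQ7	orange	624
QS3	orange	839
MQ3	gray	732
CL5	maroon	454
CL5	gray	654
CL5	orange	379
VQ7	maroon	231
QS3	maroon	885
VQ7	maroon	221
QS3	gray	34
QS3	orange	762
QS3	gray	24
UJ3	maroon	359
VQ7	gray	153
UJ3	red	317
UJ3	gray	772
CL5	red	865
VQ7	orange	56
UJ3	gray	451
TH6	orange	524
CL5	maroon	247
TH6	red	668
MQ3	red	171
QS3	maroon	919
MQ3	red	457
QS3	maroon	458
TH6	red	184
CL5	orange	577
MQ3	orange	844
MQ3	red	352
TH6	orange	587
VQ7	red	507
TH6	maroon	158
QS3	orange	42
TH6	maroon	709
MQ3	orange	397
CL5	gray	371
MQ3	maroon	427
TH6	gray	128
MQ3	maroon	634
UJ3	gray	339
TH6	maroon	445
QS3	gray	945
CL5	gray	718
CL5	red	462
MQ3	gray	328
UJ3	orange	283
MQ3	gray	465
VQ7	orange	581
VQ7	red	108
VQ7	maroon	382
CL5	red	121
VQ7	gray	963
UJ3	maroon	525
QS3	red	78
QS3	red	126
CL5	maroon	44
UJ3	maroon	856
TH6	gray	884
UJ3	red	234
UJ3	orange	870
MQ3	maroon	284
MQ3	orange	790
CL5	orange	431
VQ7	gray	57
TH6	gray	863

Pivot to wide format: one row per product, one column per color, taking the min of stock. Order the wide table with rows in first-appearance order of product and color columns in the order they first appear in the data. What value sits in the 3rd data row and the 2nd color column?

524

With rows in first-appearance order of product, row 3 is product=TH6. color columns in first-appearance order: red, orange, gray, maroon; column 2 is orange.
Long rows with product=TH6, color=orange: min(684, 524, 587) = 524.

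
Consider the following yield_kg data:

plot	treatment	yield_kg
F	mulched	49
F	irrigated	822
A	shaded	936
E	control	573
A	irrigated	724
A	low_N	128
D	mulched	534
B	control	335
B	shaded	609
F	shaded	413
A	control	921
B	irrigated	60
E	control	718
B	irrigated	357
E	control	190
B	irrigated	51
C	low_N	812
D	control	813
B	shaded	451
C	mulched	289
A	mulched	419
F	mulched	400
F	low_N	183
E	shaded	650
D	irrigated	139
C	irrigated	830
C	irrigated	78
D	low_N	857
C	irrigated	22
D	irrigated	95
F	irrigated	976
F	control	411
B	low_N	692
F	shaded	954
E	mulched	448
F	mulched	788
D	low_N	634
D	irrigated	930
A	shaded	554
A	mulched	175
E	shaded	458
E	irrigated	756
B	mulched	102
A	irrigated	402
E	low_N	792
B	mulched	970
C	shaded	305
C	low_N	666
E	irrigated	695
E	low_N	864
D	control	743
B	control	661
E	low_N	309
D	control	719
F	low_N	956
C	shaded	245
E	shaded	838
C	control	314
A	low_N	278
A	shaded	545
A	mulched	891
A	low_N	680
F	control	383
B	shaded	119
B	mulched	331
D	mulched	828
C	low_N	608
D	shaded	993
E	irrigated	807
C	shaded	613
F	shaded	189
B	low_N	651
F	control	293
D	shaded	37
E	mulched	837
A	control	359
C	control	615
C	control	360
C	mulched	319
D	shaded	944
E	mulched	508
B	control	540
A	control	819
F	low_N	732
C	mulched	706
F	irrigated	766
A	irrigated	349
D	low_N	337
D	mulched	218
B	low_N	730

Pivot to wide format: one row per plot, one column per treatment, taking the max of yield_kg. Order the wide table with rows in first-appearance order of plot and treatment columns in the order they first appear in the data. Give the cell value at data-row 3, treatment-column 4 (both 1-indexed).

With rows in first-appearance order of plot, row 3 is plot=E. treatment columns in first-appearance order: mulched, irrigated, shaded, control, low_N; column 4 is control.
Long rows with plot=E, treatment=control: max(573, 718, 190) = 718.

718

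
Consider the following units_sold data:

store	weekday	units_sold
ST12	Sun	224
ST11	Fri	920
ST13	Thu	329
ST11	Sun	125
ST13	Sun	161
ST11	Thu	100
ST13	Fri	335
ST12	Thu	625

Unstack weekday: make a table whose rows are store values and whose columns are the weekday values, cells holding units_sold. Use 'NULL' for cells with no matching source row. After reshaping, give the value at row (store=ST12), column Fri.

No long-format row has store=ST12 and weekday=Fri, so the cell is NULL.

NULL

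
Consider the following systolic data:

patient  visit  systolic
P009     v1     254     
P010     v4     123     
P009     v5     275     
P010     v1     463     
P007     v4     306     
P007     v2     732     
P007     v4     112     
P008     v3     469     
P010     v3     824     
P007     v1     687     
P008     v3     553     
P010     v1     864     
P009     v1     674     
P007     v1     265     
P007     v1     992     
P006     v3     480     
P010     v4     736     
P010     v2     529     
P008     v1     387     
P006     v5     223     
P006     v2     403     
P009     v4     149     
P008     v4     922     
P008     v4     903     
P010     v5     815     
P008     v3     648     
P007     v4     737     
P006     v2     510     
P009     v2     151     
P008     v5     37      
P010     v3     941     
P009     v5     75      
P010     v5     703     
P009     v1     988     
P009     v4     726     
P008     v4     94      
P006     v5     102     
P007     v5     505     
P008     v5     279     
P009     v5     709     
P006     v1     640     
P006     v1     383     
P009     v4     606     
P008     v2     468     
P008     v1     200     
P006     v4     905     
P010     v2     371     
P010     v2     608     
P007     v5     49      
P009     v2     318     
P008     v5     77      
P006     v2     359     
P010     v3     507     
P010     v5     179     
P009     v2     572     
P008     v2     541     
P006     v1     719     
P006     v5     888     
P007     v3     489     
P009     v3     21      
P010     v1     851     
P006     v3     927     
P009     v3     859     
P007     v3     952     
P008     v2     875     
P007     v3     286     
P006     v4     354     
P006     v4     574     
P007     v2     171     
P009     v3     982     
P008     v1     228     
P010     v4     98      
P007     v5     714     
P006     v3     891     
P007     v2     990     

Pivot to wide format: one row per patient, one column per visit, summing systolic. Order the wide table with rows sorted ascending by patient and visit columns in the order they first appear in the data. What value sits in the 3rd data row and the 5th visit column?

With rows sorted ascending by patient, row 3 is patient=P008. visit columns in first-appearance order: v1, v4, v5, v2, v3; column 5 is v3.
Long rows with patient=P008, visit=v3: 469 + 553 + 648 = 1670.

1670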